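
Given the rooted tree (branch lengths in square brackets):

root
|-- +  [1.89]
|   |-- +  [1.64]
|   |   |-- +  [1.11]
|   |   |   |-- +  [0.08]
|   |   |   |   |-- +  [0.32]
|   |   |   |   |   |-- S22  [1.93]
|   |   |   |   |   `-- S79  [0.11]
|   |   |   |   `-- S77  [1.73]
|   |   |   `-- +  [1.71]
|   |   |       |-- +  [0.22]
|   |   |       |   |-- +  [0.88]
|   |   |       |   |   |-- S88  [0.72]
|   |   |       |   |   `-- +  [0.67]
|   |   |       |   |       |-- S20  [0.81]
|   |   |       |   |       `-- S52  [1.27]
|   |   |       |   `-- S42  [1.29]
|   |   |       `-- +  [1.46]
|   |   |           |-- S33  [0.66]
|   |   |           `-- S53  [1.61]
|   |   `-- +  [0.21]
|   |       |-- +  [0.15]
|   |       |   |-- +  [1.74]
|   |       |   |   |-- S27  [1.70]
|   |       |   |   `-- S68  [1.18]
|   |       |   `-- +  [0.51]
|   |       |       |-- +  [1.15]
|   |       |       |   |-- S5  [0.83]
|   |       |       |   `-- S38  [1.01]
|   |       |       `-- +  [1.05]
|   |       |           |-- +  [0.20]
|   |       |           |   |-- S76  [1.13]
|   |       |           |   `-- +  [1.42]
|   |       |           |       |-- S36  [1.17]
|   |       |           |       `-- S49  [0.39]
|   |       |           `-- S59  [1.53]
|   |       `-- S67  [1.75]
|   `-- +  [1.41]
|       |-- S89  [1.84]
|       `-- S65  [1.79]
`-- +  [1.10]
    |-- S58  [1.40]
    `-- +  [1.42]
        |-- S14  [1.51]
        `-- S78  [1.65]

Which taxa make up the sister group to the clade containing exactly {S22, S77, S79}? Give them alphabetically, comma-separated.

S20, S33, S42, S52, S53, S88

The clade containing exactly {S22, S77, S79} attaches to the tree at the node subtending (((S22,S79),S77),(((S88,(S20,S52)),S42),(S33,S53))).
The other lineage descending from that same node — the sister group — is (((S88,(S20,S52)),S42),(S33,S53)); its 6 tips in alphabetical order are the answer.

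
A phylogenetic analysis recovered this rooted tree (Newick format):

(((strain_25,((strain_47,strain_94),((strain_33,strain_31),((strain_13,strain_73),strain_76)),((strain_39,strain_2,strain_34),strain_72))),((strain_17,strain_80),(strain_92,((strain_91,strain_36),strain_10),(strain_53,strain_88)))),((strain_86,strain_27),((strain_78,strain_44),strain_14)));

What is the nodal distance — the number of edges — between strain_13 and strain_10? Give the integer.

The MRCA of strain_13 and strain_10 is the node subtending ((strain_25,((strain_47,strain_94),((strain_33,strain_31),((strain_13,strain_73),strain_76)),((strain_39,strain_2,strain_34),strain_72))),((strain_17,strain_80),(strain_92,((strain_91,strain_36),strain_10),(strain_53,strain_88)))).
From strain_13 up to that node: 6 branches. From strain_10 up to the same node: 4 branches. Total: 6 + 4 = 10.

10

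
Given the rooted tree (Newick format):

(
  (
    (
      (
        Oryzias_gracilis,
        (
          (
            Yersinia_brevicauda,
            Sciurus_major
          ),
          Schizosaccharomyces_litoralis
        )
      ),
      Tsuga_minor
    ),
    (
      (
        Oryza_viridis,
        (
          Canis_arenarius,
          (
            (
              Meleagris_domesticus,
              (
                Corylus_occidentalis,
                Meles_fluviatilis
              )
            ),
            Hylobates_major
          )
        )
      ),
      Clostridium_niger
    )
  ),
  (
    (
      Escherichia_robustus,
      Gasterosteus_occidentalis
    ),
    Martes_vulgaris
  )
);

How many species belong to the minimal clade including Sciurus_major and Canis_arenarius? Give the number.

12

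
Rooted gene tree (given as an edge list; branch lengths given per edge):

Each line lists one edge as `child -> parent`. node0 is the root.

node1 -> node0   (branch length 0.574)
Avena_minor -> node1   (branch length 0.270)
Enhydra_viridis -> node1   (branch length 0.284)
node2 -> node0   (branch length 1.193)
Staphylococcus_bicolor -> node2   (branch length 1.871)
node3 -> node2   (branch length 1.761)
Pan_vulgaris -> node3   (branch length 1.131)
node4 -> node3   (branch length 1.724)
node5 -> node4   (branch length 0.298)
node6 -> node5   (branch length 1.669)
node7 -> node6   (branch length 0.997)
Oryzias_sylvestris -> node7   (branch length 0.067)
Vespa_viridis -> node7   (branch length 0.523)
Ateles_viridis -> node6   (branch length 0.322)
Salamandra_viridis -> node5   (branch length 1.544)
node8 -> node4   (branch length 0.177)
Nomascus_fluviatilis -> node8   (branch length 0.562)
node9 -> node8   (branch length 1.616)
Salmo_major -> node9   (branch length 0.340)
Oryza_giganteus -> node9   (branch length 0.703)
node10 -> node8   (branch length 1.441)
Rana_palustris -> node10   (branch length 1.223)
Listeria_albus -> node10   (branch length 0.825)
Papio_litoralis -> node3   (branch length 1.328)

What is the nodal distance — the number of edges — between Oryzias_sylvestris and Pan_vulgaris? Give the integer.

6

The MRCA of Oryzias_sylvestris and Pan_vulgaris is the node subtending (Pan_vulgaris,((((Oryzias_sylvestris,Vespa_viridis),Ateles_viridis),Salamandra_viridis),(Nomascus_fluviatilis,(Salmo_major,Oryza_giganteus),(Rana_palustris,Listeria_albus))),Papio_litoralis).
From Oryzias_sylvestris up to that node: 5 branches. From Pan_vulgaris up to the same node: 1 branch. Total: 5 + 1 = 6.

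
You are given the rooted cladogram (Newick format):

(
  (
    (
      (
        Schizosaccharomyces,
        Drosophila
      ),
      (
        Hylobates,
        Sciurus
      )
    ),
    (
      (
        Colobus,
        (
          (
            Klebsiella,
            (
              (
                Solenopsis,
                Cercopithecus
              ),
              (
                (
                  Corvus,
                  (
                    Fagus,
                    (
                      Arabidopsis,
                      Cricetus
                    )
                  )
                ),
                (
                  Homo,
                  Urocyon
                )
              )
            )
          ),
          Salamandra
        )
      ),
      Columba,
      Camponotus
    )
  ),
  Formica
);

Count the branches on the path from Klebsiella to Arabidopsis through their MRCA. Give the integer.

The MRCA of Klebsiella and Arabidopsis is the node subtending (Klebsiella,((Solenopsis,Cercopithecus),((Corvus,(Fagus,(Arabidopsis,Cricetus))),(Homo,Urocyon)))).
From Klebsiella up to that node: 1 branch. From Arabidopsis up to the same node: 6 branches. Total: 1 + 6 = 7.

7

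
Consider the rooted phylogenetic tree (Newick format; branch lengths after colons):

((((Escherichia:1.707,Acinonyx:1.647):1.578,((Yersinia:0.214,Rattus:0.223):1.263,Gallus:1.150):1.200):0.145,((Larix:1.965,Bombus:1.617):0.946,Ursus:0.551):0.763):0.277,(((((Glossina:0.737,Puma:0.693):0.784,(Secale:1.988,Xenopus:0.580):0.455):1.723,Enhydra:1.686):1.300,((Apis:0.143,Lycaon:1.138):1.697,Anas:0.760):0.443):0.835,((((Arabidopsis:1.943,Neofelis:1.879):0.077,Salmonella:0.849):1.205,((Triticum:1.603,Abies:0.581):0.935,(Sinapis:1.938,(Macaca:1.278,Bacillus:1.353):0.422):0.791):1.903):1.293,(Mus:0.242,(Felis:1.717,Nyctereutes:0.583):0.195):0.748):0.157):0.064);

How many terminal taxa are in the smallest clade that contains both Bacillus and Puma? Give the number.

The MRCA of Bacillus and Puma is the node subtending (((((Glossina,Puma),(Secale,Xenopus)),Enhydra),((Apis,Lycaon),Anas)),((((Arabidopsis,Neofelis),Salmonella),((Triticum,Abies),(Sinapis,(Macaca,Bacillus)))),(Mus,(Felis,Nyctereutes)))).
That clade contains 19 terminal taxa: Abies, Anas, Apis, Arabidopsis, Bacillus, Enhydra, Felis, Glossina, Lycaon, Macaca, Mus, Neofelis, Nyctereutes, Puma, Salmonella, Secale, Sinapis, Triticum, Xenopus.

19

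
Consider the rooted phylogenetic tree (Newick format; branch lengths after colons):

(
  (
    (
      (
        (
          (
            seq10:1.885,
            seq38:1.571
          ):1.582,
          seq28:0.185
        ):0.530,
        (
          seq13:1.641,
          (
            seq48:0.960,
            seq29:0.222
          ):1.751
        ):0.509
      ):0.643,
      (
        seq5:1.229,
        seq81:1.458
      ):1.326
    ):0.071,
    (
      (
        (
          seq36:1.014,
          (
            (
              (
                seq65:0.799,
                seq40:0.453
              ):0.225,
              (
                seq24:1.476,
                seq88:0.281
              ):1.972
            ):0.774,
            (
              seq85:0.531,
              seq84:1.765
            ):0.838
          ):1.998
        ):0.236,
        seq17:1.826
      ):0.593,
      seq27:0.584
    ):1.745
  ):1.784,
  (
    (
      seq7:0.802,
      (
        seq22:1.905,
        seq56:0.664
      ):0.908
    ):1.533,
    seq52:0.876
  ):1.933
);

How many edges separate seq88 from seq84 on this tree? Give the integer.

5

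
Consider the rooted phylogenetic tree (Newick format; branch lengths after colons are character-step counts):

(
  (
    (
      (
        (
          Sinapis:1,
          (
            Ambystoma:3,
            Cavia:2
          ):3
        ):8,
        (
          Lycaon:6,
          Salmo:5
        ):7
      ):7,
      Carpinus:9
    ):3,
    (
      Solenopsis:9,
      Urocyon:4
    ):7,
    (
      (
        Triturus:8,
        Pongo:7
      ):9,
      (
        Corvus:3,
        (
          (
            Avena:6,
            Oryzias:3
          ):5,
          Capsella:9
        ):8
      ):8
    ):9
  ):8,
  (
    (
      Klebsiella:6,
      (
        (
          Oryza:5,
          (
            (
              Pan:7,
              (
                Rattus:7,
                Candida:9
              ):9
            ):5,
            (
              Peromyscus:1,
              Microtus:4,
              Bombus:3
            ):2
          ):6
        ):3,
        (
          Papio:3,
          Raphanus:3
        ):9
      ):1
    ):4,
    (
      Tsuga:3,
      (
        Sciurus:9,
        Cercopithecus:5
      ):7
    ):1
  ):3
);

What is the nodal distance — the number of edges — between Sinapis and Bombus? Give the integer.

12

The MRCA of Sinapis and Bombus is the root of the tree.
From Sinapis up to that node: 5 branches. From Bombus up to the same node: 7 branches. Total: 5 + 7 = 12.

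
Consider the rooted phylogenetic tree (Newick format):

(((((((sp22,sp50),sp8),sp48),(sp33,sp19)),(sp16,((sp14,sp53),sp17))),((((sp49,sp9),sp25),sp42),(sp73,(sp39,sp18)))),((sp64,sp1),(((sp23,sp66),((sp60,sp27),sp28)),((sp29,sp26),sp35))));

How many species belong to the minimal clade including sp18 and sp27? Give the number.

The MRCA of sp18 and sp27 is the root, so the clade is the entire tree.
That clade contains 27 terminal taxa: sp1, sp14, sp16, sp17, sp18, sp19, sp22, sp23, sp25, sp26, sp27, sp28, sp29, sp33, sp35, sp39, sp42, sp48, sp49, sp50, sp53, sp60, sp64, sp66, sp73, sp8, sp9.

27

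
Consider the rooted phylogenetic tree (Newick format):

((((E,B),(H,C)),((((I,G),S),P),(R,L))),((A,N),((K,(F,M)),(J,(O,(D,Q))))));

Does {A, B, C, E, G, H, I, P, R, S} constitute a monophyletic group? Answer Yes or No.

The MRCA of the listed taxa is the root, so the smallest clade containing them is the whole tree.
That clade also contains D, F, J, K, L, M, N, O, Q, which are not in the proposed group, so the group is not monophyletic.

No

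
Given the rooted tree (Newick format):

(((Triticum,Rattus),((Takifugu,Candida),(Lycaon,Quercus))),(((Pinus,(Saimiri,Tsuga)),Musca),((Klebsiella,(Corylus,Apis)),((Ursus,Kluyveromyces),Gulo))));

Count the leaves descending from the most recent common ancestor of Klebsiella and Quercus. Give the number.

The MRCA of Klebsiella and Quercus is the root, so the clade is the entire tree.
That clade contains 16 terminal taxa: Apis, Candida, Corylus, Gulo, Klebsiella, Kluyveromyces, Lycaon, Musca, Pinus, Quercus, Rattus, Saimiri, Takifugu, Triticum, Tsuga, Ursus.

16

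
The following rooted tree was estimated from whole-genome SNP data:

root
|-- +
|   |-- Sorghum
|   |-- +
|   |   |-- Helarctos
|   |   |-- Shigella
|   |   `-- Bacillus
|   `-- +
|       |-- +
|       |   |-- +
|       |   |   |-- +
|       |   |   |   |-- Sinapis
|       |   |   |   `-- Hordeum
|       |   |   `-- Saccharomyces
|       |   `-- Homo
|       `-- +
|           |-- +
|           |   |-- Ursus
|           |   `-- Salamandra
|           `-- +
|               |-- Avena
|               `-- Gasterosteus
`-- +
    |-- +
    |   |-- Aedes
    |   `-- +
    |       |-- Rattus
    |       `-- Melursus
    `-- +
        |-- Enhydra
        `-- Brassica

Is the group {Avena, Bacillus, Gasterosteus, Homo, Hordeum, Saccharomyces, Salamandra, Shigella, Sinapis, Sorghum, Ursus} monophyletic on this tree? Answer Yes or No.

The MRCA of the listed taxa subtends (Sorghum,(Helarctos,Shigella,Bacillus),((((Sinapis,Hordeum),Saccharomyces),Homo),((Ursus,Salamandra),(Avena,Gasterosteus)))).
That clade also contains Helarctos, which is not in the proposed group, so the group is not monophyletic.

No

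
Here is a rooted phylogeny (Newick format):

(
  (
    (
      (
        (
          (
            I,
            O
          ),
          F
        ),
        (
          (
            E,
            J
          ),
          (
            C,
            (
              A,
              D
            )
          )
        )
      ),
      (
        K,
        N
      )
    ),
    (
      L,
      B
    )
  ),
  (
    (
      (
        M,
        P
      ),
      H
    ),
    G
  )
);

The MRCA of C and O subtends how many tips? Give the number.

The MRCA of C and O is the node subtending (((I,O),F),((E,J),(C,(A,D)))).
That clade contains 8 terminal taxa: A, C, D, E, F, I, J, O.

8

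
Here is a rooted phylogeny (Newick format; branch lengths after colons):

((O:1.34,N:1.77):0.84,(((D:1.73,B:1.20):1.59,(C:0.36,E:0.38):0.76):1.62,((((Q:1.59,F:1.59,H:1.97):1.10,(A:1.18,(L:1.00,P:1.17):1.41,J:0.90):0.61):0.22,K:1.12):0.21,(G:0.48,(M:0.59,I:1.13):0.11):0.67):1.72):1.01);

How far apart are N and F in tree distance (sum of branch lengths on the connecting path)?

The path runs N → … → MRCA → … → F; the MRCA is the root of the tree.
Branch lengths along that path: 1.77 + 0.84 + 1.01 + 1.72 + 0.21 + 0.22 + 1.10 + 1.59 = 8.46.

8.46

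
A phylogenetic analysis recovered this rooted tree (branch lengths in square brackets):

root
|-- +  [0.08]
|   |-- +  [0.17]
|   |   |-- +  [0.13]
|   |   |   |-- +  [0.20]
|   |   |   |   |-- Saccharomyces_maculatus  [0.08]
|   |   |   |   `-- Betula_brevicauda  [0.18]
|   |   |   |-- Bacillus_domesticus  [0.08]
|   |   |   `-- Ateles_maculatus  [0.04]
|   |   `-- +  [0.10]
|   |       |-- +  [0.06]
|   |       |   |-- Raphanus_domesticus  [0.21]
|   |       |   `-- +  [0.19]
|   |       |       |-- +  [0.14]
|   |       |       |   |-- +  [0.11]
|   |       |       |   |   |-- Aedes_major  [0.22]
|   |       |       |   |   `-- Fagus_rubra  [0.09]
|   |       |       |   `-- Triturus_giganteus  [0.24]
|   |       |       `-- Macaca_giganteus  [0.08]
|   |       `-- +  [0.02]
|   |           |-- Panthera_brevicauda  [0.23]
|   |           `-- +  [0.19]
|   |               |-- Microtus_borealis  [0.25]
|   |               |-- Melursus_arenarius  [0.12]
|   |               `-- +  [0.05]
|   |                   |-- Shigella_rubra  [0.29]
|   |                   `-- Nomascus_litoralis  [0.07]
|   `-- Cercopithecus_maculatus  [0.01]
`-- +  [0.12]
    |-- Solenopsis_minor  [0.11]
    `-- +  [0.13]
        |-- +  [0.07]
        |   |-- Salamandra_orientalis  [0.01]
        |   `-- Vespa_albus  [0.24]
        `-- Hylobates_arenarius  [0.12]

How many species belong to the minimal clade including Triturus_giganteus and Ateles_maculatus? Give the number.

14

The MRCA of Triturus_giganteus and Ateles_maculatus is the node subtending (((Saccharomyces_maculatus,Betula_brevicauda),Bacillus_domesticus,Ateles_maculatus),((Raphanus_domesticus,(((Aedes_major,Fagus_rubra),Triturus_giganteus),Macaca_giganteus)),(Panthera_brevicauda,(Microtus_borealis,Melursus_arenarius,(Shigella_rubra,Nomascus_litoralis))))).
That clade contains 14 terminal taxa: Aedes_major, Ateles_maculatus, Bacillus_domesticus, Betula_brevicauda, Fagus_rubra, Macaca_giganteus, Melursus_arenarius, Microtus_borealis, Nomascus_litoralis, Panthera_brevicauda, Raphanus_domesticus, Saccharomyces_maculatus, Shigella_rubra, Triturus_giganteus.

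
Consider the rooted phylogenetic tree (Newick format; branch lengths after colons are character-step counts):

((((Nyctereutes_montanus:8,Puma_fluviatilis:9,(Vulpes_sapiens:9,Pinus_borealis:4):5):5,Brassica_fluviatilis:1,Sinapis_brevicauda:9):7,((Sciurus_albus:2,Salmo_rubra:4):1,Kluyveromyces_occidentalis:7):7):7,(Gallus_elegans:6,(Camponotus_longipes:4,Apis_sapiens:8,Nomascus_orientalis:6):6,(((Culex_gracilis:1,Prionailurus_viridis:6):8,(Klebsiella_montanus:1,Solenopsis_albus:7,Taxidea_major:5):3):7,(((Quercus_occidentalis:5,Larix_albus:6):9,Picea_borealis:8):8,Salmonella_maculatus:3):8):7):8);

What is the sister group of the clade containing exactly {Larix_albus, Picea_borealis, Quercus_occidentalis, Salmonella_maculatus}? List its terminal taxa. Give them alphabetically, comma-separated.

Culex_gracilis, Klebsiella_montanus, Prionailurus_viridis, Solenopsis_albus, Taxidea_major

The clade containing exactly {Larix_albus, Picea_borealis, Quercus_occidentalis, Salmonella_maculatus} attaches to the tree at the node subtending (((Culex_gracilis,Prionailurus_viridis),(Klebsiella_montanus,Solenopsis_albus,Taxidea_major)),(((Quercus_occidentalis,Larix_albus),Picea_borealis),Salmonella_maculatus)).
The other lineage descending from that same node — the sister group — is ((Culex_gracilis,Prionailurus_viridis),(Klebsiella_montanus,Solenopsis_albus,Taxidea_major)); its 5 tips in alphabetical order are the answer.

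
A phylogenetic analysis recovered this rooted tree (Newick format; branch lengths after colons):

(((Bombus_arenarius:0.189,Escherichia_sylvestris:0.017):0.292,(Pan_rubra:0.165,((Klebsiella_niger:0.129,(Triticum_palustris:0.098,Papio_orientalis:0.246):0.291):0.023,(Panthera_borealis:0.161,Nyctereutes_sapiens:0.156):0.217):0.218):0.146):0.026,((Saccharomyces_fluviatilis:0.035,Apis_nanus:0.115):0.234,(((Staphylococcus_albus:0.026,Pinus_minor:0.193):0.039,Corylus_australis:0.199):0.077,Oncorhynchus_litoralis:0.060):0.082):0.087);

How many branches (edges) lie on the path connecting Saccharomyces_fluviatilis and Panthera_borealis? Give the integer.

The MRCA of Saccharomyces_fluviatilis and Panthera_borealis is the root of the tree.
From Saccharomyces_fluviatilis up to that node: 3 branches. From Panthera_borealis up to the same node: 5 branches. Total: 3 + 5 = 8.

8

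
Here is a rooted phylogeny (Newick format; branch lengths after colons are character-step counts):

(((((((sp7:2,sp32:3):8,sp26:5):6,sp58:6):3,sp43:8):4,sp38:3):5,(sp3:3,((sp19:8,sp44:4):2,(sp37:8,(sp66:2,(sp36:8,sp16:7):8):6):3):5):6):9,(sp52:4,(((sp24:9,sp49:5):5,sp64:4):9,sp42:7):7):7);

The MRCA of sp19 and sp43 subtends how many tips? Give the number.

13

The MRCA of sp19 and sp43 is the node subtending ((((((sp7,sp32),sp26),sp58),sp43),sp38),(sp3,((sp19,sp44),(sp37,(sp66,(sp36,sp16)))))).
That clade contains 13 terminal taxa: sp16, sp19, sp26, sp3, sp32, sp36, sp37, sp38, sp43, sp44, sp58, sp66, sp7.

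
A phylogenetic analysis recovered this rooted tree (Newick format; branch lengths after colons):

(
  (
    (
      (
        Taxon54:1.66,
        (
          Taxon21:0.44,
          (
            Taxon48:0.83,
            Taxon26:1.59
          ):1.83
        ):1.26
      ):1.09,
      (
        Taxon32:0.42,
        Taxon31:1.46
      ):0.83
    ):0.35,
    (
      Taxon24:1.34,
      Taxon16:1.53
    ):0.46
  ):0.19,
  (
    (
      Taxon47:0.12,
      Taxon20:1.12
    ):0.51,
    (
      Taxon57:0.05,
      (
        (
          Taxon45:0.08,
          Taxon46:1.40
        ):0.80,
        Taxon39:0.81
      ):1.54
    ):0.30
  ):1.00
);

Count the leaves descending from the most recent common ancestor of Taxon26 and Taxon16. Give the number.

8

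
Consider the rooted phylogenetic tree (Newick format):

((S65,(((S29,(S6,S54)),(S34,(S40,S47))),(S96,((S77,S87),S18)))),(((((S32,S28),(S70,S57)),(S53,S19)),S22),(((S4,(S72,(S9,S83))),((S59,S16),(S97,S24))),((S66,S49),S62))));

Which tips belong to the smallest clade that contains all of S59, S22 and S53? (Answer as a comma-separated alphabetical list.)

S16, S19, S22, S24, S28, S32, S4, S49, S53, S57, S59, S62, S66, S70, S72, S83, S9, S97

Tracing S59: it sits inside (S59,S16).
Tracing S22: it sits inside ((((S32,S28),(S70,S57)),(S53,S19)),S22).
Tracing S53: it sits inside (S53,S19).
The smallest clade enclosing all 3 is (((((S32,S28),(S70,S57)),(S53,S19)),S22),(((S4,(S72,(S9,S83))),((S59,S16),(S97,S24))),((S66,S49),S62))); the answer is its 18 terminal taxa in alphabetical order.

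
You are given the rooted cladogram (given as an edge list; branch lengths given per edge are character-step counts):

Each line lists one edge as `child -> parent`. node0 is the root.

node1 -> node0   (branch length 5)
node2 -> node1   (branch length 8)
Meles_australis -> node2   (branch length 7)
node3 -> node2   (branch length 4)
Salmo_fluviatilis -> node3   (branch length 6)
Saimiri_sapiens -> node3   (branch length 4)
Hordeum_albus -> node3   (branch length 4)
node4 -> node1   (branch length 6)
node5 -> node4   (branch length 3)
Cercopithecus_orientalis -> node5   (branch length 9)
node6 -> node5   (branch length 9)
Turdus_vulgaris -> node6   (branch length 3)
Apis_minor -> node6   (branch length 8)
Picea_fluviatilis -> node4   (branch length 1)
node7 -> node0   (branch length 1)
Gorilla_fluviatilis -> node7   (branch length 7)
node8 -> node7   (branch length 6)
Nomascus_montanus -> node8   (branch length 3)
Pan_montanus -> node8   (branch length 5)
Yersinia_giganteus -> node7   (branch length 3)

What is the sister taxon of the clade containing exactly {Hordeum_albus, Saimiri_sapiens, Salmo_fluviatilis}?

Meles_australis

The clade containing exactly {Hordeum_albus, Saimiri_sapiens, Salmo_fluviatilis} attaches to the tree at the node subtending (Meles_australis,(Salmo_fluviatilis,Saimiri_sapiens,Hordeum_albus)).
The other lineage descending from that same node — the sister group — is the single tip Meles_australis.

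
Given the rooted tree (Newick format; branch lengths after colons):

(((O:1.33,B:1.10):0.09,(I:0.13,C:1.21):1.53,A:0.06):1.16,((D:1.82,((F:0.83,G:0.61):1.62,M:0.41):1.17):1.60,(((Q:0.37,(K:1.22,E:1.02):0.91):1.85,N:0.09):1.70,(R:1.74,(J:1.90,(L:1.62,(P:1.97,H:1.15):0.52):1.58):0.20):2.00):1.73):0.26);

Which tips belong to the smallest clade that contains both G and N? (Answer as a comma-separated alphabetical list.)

Tracing G: it sits inside (F,G).
Tracing N: it sits inside ((Q,(K,E)),N).
The smallest clade enclosing both is ((D,((F,G),M)),(((Q,(K,E)),N),(R,(J,(L,(P,H)))))); the answer is its 13 terminal taxa in alphabetical order.

D, E, F, G, H, J, K, L, M, N, P, Q, R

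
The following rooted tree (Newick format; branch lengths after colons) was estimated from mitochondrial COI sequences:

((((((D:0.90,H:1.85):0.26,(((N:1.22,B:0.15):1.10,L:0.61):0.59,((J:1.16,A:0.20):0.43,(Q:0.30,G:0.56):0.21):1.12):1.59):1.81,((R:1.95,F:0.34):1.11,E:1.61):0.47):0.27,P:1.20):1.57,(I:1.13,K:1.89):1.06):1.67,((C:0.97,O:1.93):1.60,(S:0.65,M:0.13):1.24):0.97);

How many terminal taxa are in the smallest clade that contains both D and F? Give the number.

The MRCA of D and F is the node subtending (((D,H),(((N,B),L),((J,A),(Q,G)))),((R,F),E)).
That clade contains 12 terminal taxa: A, B, D, E, F, G, H, J, L, N, Q, R.

12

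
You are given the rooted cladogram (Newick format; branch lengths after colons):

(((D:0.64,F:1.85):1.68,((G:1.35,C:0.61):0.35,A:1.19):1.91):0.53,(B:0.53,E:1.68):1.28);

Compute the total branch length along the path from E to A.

6.59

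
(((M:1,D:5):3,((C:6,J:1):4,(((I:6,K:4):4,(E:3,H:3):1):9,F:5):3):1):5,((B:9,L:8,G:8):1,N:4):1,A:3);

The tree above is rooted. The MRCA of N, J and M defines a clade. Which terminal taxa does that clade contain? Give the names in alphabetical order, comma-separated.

Tracing N: it sits inside ((B,L,G),N).
Tracing J: it sits inside (C,J).
Tracing M: it sits inside (M,D).
The smallest clade enclosing all 3 is the whole tree (their MRCA is the root), so the answer is all 14 tips in alphabetical order.

A, B, C, D, E, F, G, H, I, J, K, L, M, N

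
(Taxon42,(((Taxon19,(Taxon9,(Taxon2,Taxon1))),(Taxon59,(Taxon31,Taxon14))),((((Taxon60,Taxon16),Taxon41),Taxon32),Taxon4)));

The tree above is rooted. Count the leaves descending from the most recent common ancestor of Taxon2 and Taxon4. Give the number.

12

The MRCA of Taxon2 and Taxon4 is the node subtending (((Taxon19,(Taxon9,(Taxon2,Taxon1))),(Taxon59,(Taxon31,Taxon14))),((((Taxon60,Taxon16),Taxon41),Taxon32),Taxon4)).
That clade contains 12 terminal taxa: Taxon1, Taxon14, Taxon16, Taxon19, Taxon2, Taxon31, Taxon32, Taxon4, Taxon41, Taxon59, Taxon60, Taxon9.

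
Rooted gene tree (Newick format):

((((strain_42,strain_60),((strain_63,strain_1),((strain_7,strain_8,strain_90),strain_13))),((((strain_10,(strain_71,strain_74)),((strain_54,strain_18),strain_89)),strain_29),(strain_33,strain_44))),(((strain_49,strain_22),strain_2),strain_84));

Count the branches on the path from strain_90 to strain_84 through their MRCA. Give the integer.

8

The MRCA of strain_90 and strain_84 is the root of the tree.
From strain_90 up to that node: 6 branches. From strain_84 up to the same node: 2 branches. Total: 6 + 2 = 8.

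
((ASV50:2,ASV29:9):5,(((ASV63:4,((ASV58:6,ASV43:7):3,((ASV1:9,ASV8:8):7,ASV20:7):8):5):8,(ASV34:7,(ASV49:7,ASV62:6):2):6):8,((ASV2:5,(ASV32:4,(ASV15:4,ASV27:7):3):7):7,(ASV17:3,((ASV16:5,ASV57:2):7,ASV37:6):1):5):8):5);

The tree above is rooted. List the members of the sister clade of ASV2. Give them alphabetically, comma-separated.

ASV15, ASV27, ASV32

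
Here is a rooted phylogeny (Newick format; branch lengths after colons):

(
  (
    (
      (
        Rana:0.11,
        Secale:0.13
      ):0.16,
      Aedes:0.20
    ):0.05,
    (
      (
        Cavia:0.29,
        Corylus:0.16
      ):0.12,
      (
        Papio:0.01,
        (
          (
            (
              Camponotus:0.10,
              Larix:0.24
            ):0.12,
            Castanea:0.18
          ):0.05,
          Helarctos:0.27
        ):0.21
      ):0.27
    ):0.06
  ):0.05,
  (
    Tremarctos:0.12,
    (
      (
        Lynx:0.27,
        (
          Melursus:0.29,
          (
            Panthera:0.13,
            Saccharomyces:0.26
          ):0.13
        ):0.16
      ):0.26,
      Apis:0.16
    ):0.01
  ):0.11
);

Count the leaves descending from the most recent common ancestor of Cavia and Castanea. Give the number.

The MRCA of Cavia and Castanea is the node subtending ((Cavia,Corylus),(Papio,(((Camponotus,Larix),Castanea),Helarctos))).
That clade contains 7 terminal taxa: Camponotus, Castanea, Cavia, Corylus, Helarctos, Larix, Papio.

7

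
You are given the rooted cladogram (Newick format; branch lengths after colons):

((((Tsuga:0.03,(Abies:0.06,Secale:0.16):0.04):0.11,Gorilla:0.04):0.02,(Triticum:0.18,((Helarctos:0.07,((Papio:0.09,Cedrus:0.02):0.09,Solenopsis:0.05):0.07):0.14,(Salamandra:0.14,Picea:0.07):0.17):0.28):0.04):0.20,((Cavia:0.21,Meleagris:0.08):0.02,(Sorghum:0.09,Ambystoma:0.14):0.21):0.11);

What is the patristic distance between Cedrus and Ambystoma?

1.30

The path runs Cedrus → … → MRCA → … → Ambystoma; the MRCA is the root of the tree.
Branch lengths along that path: 0.02 + 0.09 + 0.07 + 0.14 + 0.28 + 0.04 + 0.20 + 0.11 + 0.21 + 0.14 = 1.30.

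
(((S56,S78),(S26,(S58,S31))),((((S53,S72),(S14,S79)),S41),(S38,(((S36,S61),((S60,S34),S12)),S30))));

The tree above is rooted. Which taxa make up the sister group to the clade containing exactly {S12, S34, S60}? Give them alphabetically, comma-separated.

S36, S61

The clade containing exactly {S12, S34, S60} attaches to the tree at the node subtending ((S36,S61),((S60,S34),S12)).
The other lineage descending from that same node — the sister group — is (S36,S61); its 2 tips in alphabetical order are the answer.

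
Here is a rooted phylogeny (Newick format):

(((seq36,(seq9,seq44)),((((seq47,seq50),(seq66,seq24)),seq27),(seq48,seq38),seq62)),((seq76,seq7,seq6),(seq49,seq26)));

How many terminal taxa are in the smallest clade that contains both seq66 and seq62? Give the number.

8

The MRCA of seq66 and seq62 is the node subtending ((((seq47,seq50),(seq66,seq24)),seq27),(seq48,seq38),seq62).
That clade contains 8 terminal taxa: seq24, seq27, seq38, seq47, seq48, seq50, seq62, seq66.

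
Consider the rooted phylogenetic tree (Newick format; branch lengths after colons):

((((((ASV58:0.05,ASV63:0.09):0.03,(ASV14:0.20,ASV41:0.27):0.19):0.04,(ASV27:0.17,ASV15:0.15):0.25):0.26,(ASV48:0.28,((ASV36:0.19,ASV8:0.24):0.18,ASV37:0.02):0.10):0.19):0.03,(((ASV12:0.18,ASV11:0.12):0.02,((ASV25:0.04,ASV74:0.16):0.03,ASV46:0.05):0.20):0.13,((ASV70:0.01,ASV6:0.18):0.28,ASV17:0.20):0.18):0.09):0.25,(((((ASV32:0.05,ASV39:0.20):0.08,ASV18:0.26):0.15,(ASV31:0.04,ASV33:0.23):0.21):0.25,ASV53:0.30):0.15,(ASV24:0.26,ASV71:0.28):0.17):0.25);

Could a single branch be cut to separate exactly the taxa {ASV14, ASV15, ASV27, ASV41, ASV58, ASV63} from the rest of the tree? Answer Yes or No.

Yes

The most recent common ancestor of these taxa subtends (((ASV58,ASV63),(ASV14,ASV41)),(ASV27,ASV15)).
That clade has exactly 6 tips — every listed taxon and nothing else — so the group is monophyletic.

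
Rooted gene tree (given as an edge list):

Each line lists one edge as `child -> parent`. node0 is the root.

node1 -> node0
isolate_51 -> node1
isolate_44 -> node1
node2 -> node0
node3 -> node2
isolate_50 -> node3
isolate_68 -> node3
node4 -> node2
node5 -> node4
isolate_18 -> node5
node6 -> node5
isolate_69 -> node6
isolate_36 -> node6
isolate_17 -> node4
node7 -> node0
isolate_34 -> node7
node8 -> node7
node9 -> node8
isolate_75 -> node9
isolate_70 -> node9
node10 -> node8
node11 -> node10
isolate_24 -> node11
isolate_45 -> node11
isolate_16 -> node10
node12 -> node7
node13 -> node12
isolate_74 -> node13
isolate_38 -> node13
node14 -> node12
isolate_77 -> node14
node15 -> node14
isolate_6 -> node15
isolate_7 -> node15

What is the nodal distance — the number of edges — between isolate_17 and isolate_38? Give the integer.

The MRCA of isolate_17 and isolate_38 is the root of the tree.
From isolate_17 up to that node: 3 branches. From isolate_38 up to the same node: 4 branches. Total: 3 + 4 = 7.

7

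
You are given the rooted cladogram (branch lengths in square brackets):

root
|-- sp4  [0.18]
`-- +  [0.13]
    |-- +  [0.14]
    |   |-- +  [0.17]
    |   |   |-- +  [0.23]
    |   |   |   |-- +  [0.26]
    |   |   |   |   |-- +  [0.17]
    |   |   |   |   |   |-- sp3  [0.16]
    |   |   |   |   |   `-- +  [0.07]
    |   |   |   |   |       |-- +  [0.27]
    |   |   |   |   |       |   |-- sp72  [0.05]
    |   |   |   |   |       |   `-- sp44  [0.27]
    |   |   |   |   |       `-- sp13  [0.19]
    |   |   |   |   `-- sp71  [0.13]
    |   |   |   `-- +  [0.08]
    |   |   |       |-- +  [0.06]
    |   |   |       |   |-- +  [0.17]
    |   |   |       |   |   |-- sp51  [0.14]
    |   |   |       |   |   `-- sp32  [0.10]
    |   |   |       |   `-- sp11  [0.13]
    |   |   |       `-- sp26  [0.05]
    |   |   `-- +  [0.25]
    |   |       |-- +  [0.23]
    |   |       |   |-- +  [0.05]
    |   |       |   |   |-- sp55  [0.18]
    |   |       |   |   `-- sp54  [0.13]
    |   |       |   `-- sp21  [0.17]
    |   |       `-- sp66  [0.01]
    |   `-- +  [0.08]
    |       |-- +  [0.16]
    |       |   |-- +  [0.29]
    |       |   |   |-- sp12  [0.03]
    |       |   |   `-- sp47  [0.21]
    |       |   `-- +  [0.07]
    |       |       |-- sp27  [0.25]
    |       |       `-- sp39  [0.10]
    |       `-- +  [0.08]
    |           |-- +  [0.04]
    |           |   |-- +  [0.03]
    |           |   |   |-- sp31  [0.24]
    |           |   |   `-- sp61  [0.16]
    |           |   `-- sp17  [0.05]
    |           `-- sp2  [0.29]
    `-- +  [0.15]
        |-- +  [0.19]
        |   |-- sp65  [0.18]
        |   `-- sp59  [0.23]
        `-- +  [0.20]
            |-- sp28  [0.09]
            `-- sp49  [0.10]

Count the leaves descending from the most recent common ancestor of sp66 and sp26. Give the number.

13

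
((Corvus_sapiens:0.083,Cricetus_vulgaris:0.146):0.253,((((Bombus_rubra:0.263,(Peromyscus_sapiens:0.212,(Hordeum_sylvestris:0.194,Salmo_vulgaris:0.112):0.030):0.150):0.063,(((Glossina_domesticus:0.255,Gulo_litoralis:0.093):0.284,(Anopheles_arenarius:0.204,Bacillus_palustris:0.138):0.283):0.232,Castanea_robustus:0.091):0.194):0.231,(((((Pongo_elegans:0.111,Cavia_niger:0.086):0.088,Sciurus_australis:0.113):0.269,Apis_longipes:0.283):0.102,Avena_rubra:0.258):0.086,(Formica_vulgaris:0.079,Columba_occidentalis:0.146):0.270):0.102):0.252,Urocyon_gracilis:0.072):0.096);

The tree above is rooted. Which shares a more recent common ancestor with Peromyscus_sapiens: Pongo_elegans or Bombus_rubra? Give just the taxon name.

The MRCA of Peromyscus_sapiens and Bombus_rubra subtends (Bombus_rubra,(Peromyscus_sapiens,(Hordeum_sylvestris,Salmo_vulgaris))) (4 taxa).
The MRCA of Peromyscus_sapiens and Pongo_elegans subtends (((Bombus_rubra,(Peromyscus_sapiens,(Hordeum_sylvestris,Salmo_vulgaris))),(((Glossina_domesticus,Gulo_litoralis),(Anopheles_arenarius,Bacillus_palustris)),Castanea_robustus)),(((((Pongo_elegans,Cavia_niger),Sciurus_australis),Apis_longipes),Avena_rubra),(Formica_vulgaris,Columba_occidentalis))) (16 taxa).
The first is nested inside the second, so Peromyscus_sapiens shares a more recent common ancestor with Bombus_rubra.

Bombus_rubra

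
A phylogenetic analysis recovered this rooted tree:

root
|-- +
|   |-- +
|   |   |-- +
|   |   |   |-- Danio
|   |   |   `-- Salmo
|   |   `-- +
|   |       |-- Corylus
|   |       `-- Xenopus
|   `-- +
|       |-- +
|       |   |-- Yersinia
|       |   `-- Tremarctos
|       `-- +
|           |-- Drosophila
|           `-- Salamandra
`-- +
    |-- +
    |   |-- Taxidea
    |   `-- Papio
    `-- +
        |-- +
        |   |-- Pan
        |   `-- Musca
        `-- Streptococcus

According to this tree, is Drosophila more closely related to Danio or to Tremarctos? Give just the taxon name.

Tremarctos

The MRCA of Drosophila and Tremarctos subtends ((Yersinia,Tremarctos),(Drosophila,Salamandra)) (4 taxa).
The MRCA of Drosophila and Danio subtends (((Danio,Salmo),(Corylus,Xenopus)),((Yersinia,Tremarctos),(Drosophila,Salamandra))) (8 taxa).
The first is nested inside the second, so Drosophila shares a more recent common ancestor with Tremarctos.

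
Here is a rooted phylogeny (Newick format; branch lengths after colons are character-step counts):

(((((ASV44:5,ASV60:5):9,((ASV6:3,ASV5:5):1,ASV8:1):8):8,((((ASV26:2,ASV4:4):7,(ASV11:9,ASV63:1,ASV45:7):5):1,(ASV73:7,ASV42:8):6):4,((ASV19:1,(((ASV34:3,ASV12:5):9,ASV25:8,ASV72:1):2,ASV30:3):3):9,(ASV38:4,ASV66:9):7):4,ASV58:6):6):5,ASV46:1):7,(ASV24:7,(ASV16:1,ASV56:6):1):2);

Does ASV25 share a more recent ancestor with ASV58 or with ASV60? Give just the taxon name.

ASV58

The MRCA of ASV25 and ASV58 subtends ((((ASV26,ASV4),(ASV11,ASV63,ASV45)),(ASV73,ASV42)),((ASV19,(((ASV34,ASV12),ASV25,ASV72),ASV30)),(ASV38,ASV66)),ASV58) (16 taxa).
The MRCA of ASV25 and ASV60 subtends (((ASV44,ASV60),((ASV6,ASV5),ASV8)),((((ASV26,ASV4),(ASV11,ASV63,ASV45)),(ASV73,ASV42)),((ASV19,(((ASV34,ASV12),ASV25,ASV72),ASV30)),(ASV38,ASV66)),ASV58)) (21 taxa).
The first is nested inside the second, so ASV25 shares a more recent common ancestor with ASV58.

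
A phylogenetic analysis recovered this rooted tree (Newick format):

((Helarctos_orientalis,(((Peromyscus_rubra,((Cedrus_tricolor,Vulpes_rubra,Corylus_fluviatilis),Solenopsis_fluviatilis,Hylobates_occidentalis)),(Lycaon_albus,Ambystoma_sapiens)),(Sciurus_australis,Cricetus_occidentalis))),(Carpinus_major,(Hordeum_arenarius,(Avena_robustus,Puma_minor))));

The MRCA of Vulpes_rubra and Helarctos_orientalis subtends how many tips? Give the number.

11

The MRCA of Vulpes_rubra and Helarctos_orientalis is the node subtending (Helarctos_orientalis,(((Peromyscus_rubra,((Cedrus_tricolor,Vulpes_rubra,Corylus_fluviatilis),Solenopsis_fluviatilis,Hylobates_occidentalis)),(Lycaon_albus,Ambystoma_sapiens)),(Sciurus_australis,Cricetus_occidentalis))).
That clade contains 11 terminal taxa: Ambystoma_sapiens, Cedrus_tricolor, Corylus_fluviatilis, Cricetus_occidentalis, Helarctos_orientalis, Hylobates_occidentalis, Lycaon_albus, Peromyscus_rubra, Sciurus_australis, Solenopsis_fluviatilis, Vulpes_rubra.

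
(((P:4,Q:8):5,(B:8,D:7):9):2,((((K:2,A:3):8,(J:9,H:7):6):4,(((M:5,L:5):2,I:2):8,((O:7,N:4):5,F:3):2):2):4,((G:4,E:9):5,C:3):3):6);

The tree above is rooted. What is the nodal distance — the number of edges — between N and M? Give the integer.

6

The MRCA of N and M is the node subtending (((M,L),I),((O,N),F)).
From N up to that node: 3 branches. From M up to the same node: 3 branches. Total: 3 + 3 = 6.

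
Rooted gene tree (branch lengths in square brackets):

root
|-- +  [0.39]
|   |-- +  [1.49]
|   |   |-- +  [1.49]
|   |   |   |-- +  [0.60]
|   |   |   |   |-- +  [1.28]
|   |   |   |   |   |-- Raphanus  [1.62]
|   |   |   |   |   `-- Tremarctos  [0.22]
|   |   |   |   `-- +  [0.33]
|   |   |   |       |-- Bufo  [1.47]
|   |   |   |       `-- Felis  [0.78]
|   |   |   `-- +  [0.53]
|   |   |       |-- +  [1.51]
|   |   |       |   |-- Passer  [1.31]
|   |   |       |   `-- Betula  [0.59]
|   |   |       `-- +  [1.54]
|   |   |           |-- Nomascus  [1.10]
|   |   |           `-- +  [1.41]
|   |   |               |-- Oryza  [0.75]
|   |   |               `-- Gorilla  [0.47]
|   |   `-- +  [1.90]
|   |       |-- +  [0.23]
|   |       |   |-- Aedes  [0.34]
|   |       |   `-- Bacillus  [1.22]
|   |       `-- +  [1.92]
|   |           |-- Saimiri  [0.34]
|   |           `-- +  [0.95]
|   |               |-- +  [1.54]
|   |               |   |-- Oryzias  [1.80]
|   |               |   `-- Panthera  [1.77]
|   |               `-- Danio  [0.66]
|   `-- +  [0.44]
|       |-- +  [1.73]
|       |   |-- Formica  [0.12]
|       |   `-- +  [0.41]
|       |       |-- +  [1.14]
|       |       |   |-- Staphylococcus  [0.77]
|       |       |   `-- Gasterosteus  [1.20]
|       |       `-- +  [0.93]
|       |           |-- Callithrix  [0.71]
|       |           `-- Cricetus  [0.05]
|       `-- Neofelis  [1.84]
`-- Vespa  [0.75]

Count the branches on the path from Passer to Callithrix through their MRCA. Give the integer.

The MRCA of Passer and Callithrix is the node subtending (((((Raphanus,Tremarctos),(Bufo,Felis)),((Passer,Betula),(Nomascus,(Oryza,Gorilla)))),((Aedes,Bacillus),(Saimiri,((Oryzias,Panthera),Danio)))),((Formica,((Staphylococcus,Gasterosteus),(Callithrix,Cricetus))),Neofelis)).
From Passer up to that node: 5 branches. From Callithrix up to the same node: 5 branches. Total: 5 + 5 = 10.

10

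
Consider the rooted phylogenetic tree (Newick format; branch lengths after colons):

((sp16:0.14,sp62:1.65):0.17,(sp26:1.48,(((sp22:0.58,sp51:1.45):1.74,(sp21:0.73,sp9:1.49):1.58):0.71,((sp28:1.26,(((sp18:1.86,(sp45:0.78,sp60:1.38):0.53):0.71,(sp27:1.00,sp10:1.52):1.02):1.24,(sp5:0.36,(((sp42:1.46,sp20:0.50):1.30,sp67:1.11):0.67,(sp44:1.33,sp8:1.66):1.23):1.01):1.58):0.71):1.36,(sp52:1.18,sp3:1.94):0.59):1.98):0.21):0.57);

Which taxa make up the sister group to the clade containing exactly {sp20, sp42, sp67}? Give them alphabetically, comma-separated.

The clade containing exactly {sp20, sp42, sp67} attaches to the tree at the node subtending (((sp42,sp20),sp67),(sp44,sp8)).
The other lineage descending from that same node — the sister group — is (sp44,sp8); its 2 tips in alphabetical order are the answer.

sp44, sp8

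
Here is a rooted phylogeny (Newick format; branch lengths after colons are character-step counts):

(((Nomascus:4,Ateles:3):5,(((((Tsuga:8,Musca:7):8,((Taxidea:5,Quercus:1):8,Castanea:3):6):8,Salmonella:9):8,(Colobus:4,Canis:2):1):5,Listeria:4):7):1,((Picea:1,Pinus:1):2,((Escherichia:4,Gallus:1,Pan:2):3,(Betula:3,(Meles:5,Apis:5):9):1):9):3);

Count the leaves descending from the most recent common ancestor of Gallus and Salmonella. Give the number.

The MRCA of Gallus and Salmonella is the root, so the clade is the entire tree.
That clade contains 19 terminal taxa: Apis, Ateles, Betula, Canis, Castanea, Colobus, Escherichia, Gallus, Listeria, Meles, Musca, Nomascus, Pan, Picea, Pinus, Quercus, Salmonella, Taxidea, Tsuga.

19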